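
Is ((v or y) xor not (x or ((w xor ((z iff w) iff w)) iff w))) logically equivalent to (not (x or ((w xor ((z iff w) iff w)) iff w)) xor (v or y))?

equivalent

x | y | z | w | v | φ | ψ
- | - | - | - | - | - | -
T | T | T | T | T | T | T
T | T | T | T | F | T | T
T | T | T | F | T | T | T
T | T | T | F | F | T | T
T | T | F | T | T | T | T
T | T | F | T | F | T | T
T | T | F | F | T | T | T
T | T | F | F | F | T | T
T | F | T | T | T | T | T
T | F | T | T | F | F | F
T | F | T | F | T | T | T
T | F | T | F | F | F | F
T | F | F | T | T | T | T
T | F | F | T | F | F | F
T | F | F | F | T | T | T
T | F | F | F | F | F | F
F | T | T | T | T | F | F
F | T | T | T | F | F | F
F | T | T | F | T | F | F
F | T | T | F | F | F | F
F | T | F | T | T | T | T
F | T | F | T | F | T | T
F | T | F | F | T | T | T
F | T | F | F | F | T | T
F | F | T | T | T | F | F
F | F | T | T | F | T | T
F | F | T | F | T | F | F
F | F | T | F | F | T | T
F | F | F | T | T | T | T
F | F | F | T | F | F | F
F | F | F | F | T | T | T
F | F | F | F | F | F | F
The columns for φ and ψ agree on every row, so they are logically equivalent.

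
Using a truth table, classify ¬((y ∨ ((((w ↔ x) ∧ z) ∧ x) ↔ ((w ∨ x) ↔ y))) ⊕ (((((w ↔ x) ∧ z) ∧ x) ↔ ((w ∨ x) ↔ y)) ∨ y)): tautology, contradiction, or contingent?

tautology

x | y | z | w | (w ↔ x) | ((w ↔ x) ∧ z) | (((w ↔ x) ∧ z) ∧ x) | (w ∨ x) | ((w ∨ x) ↔ y) | φ
- | - | - | - | ------- | ------------- | ------------------- | ------- | ------------- | -
1 | 1 | 1 | 1 |    1    |       1       |          1          |    1    |       1       | 1
1 | 1 | 1 | 0 |    0    |       0       |          0          |    1    |       1       | 1
1 | 1 | 0 | 1 |    1    |       0       |          0          |    1    |       1       | 1
1 | 1 | 0 | 0 |    0    |       0       |          0          |    1    |       1       | 1
1 | 0 | 1 | 1 |    1    |       1       |          1          |    1    |       0       | 1
1 | 0 | 1 | 0 |    0    |       0       |          0          |    1    |       0       | 1
1 | 0 | 0 | 1 |    1    |       0       |          0          |    1    |       0       | 1
1 | 0 | 0 | 0 |    0    |       0       |          0          |    1    |       0       | 1
0 | 1 | 1 | 1 |    0    |       0       |          0          |    1    |       1       | 1
0 | 1 | 1 | 0 |    1    |       1       |          0          |    0    |       0       | 1
0 | 1 | 0 | 1 |    0    |       0       |          0          |    1    |       1       | 1
0 | 1 | 0 | 0 |    1    |       0       |          0          |    0    |       0       | 1
0 | 0 | 1 | 1 |    0    |       0       |          0          |    1    |       0       | 1
0 | 0 | 1 | 0 |    1    |       1       |          0          |    0    |       1       | 1
0 | 0 | 0 | 1 |    0    |       0       |          0          |    1    |       0       | 1
0 | 0 | 0 | 0 |    1    |       0       |          0          |    0    |       1       | 1
Every row is 1, so the formula is a tautology.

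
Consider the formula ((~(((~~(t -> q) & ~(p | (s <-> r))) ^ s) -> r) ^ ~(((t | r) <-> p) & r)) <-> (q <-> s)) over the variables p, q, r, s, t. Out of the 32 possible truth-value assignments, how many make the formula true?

p | q | r | s | t | φ
- | - | - | - | - | -
0 | 0 | 0 | 0 | 0 | 1
0 | 0 | 0 | 0 | 1 | 1
0 | 0 | 0 | 1 | 0 | 0
0 | 0 | 0 | 1 | 1 | 1
0 | 0 | 1 | 0 | 0 | 1
0 | 0 | 1 | 0 | 1 | 1
0 | 0 | 1 | 1 | 0 | 0
0 | 0 | 1 | 1 | 1 | 0
0 | 1 | 0 | 0 | 0 | 0
0 | 1 | 0 | 0 | 1 | 0
0 | 1 | 0 | 1 | 0 | 1
0 | 1 | 0 | 1 | 1 | 1
0 | 1 | 1 | 0 | 0 | 0
0 | 1 | 1 | 0 | 1 | 0
0 | 1 | 1 | 1 | 0 | 1
0 | 1 | 1 | 1 | 1 | 1
1 | 0 | 0 | 0 | 0 | 1
1 | 0 | 0 | 0 | 1 | 1
1 | 0 | 0 | 1 | 0 | 1
1 | 0 | 0 | 1 | 1 | 1
1 | 0 | 1 | 0 | 0 | 0
1 | 0 | 1 | 0 | 1 | 0
1 | 0 | 1 | 1 | 0 | 1
1 | 0 | 1 | 1 | 1 | 1
1 | 1 | 0 | 0 | 0 | 0
1 | 1 | 0 | 0 | 1 | 0
1 | 1 | 0 | 1 | 0 | 0
1 | 1 | 0 | 1 | 1 | 0
1 | 1 | 1 | 0 | 0 | 1
1 | 1 | 1 | 0 | 1 | 1
1 | 1 | 1 | 1 | 0 | 0
1 | 1 | 1 | 1 | 1 | 0
The formula is true on 17 of the 32 rows.

17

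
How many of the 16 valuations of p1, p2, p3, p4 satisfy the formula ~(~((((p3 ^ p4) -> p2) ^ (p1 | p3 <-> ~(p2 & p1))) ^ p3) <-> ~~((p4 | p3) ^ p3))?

8

p1  p2  p3  p4     (p3 ^ p4)  ((p3 ^ p4) -> p2)  (p1 | p3)  (p2 & p1)  ~(p2 & p1)  ((p1 | p3) <-> ~(p2 & p1))  (p4 | p3)  ((p4 | p3) ^ p3)  ~((p4 | p3) ^ p3)  ~~((p4 | p3) ^ p3)  φ
0   0   0   0          0              1              0          0          1                   0                   0             0                  1                  0           0
0   0   0   1          1              0              0          0          1                   0                   1             1                  0                  1           0
0   0   1   0          1              0              1          0          1                   1                   1             0                  1                  0           1
0   0   1   1          0              1              1          0          1                   1                   1             0                  1                  0           0
0   1   0   0          0              1              0          0          1                   0                   0             0                  1                  0           0
0   1   0   1          1              1              0          0          1                   0                   1             1                  0                  1           1
0   1   1   0          1              1              1          0          1                   1                   1             0                  1                  0           0
0   1   1   1          0              1              1          0          1                   1                   1             0                  1                  0           0
1   0   0   0          0              1              1          0          1                   1                   0             0                  1                  0           1
1   0   0   1          1              0              1          0          1                   1                   1             1                  0                  1           1
1   0   1   0          1              0              1          0          1                   1                   1             0                  1                  0           1
1   0   1   1          0              1              1          0          1                   1                   1             0                  1                  0           0
1   1   0   0          0              1              1          1          0                   0                   0             0                  1                  0           0
1   1   0   1          1              1              1          1          0                   0                   1             1                  0                  1           1
1   1   1   0          1              1              1          1          0                   0                   1             0                  1                  0           1
1   1   1   1          0              1              1          1          0                   0                   1             0                  1                  0           1
The formula is true on 8 of the 16 rows.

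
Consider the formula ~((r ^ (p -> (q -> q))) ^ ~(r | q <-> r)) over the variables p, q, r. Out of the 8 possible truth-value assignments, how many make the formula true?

p | q | r | φ
- | - | - | -
0 | 0 | 0 | 0
0 | 0 | 1 | 1
0 | 1 | 0 | 1
0 | 1 | 1 | 1
1 | 0 | 0 | 0
1 | 0 | 1 | 1
1 | 1 | 0 | 1
1 | 1 | 1 | 1
The formula is true on 6 of the 8 rows.

6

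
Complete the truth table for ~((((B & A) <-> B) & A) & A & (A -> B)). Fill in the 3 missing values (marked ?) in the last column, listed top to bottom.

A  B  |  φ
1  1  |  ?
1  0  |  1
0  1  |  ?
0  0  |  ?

Row A=1, B=1: (((B & A) <-> B) & A) = 1, (A -> B) = 1, ((((B & A) <-> B) & A) & A & (A -> B)) = 1, so the formula = 0.
Row A=0, B=1: (((B & A) <-> B) & A) = 0, (A -> B) = 1, ((((B & A) <-> B) & A) & A & (A -> B)) = 0, so the formula = 1.
Row A=0, B=0: (((B & A) <-> B) & A) = 0, (A -> B) = 1, ((((B & A) <-> B) & A) & A & (A -> B)) = 0, so the formula = 1.

0, 1, 1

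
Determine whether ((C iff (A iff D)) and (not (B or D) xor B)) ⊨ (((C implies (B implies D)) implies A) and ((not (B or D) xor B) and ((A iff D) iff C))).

A  B  C  D  |  φ  ψ
1  1  1  1  |  1  1
1  1  1  0  |  0  0
1  1  0  1  |  0  0
1  1  0  0  |  1  1
1  0  1  1  |  0  0
1  0  1  0  |  0  0
1  0  0  1  |  0  0
1  0  0  0  |  1  1
0  1  1  1  |  0  0
0  1  1  0  |  1  1
0  1  0  1  |  1  0
0  1  0  0  |  0  0
0  0  1  1  |  0  0
0  0  1  0  |  1  0
0  0  0  1  |  0  0
0  0  0  0  |  0  0
At A=0, B=1, C=0, D=1 we have φ true but ψ false, so φ does not entail ψ.

no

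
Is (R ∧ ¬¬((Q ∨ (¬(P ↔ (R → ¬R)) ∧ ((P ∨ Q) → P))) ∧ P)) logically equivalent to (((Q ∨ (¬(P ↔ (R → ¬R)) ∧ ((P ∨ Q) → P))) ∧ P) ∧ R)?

equivalent

P | Q | R || φ | ψ
T | T | T || T | T
T | T | F || F | F
T | F | T || T | T
T | F | F || F | F
F | T | T || F | F
F | T | F || F | F
F | F | T || F | F
F | F | F || F | F
The columns for φ and ψ agree on every row, so they are logically equivalent.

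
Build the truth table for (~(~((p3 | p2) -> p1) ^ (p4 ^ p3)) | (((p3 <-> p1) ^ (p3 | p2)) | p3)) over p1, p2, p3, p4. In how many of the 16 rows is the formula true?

14

p1  p2  p3  p4     (p3 | p2)  ((p3 | p2) -> p1)  ~((p3 | p2) -> p1)  (p4 ^ p3)  (p3 <-> p1)  ((p3 <-> p1) ^ (p3 | p2))  φ
F   F   F   F          F              T                  F               F           T                   T              T
F   F   F   T          F              T                  F               T           T                   T              T
F   F   T   F          T              F                  T               T           F                   T              T
F   F   T   T          T              F                  T               F           F                   T              T
F   T   F   F          T              F                  T               F           T                   F              F
F   T   F   T          T              F                  T               T           T                   F              T
F   T   T   F          T              F                  T               T           F                   T              T
F   T   T   T          T              F                  T               F           F                   T              T
T   F   F   F          F              T                  F               F           F                   F              T
T   F   F   T          F              T                  F               T           F                   F              F
T   F   T   F          T              T                  F               T           T                   F              T
T   F   T   T          T              T                  F               F           T                   F              T
T   T   F   F          T              T                  F               F           F                   T              T
T   T   F   T          T              T                  F               T           F                   T              T
T   T   T   F          T              T                  F               T           T                   F              T
T   T   T   T          T              T                  F               F           T                   F              T
The formula is true on 14 of the 16 rows.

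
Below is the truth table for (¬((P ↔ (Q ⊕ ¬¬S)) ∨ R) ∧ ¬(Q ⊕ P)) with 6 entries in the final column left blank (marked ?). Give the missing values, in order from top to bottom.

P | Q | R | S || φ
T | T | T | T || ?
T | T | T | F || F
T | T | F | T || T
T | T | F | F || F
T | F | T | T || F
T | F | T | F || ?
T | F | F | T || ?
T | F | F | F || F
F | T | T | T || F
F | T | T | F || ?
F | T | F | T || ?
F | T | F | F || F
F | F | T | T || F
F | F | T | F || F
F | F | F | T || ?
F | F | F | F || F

Row P=T, Q=T, R=T, S=T: ¬((P ↔ (Q ⊕ ¬¬S)) ∨ R) = F, ¬(Q ⊕ P) = T, so the formula = F.
Row P=T, Q=F, R=T, S=F: ¬((P ↔ (Q ⊕ ¬¬S)) ∨ R) = F, ¬(Q ⊕ P) = F, so the formula = F.
Row P=T, Q=F, R=F, S=T: ¬((P ↔ (Q ⊕ ¬¬S)) ∨ R) = F, ¬(Q ⊕ P) = F, so the formula = F.
Row P=F, Q=T, R=T, S=F: ¬((P ↔ (Q ⊕ ¬¬S)) ∨ R) = F, ¬(Q ⊕ P) = F, so the formula = F.
Row P=F, Q=T, R=F, S=T: ¬((P ↔ (Q ⊕ ¬¬S)) ∨ R) = F, ¬(Q ⊕ P) = F, so the formula = F.
Row P=F, Q=F, R=F, S=T: ¬((P ↔ (Q ⊕ ¬¬S)) ∨ R) = T, ¬(Q ⊕ P) = T, so the formula = T.

F, F, F, F, F, T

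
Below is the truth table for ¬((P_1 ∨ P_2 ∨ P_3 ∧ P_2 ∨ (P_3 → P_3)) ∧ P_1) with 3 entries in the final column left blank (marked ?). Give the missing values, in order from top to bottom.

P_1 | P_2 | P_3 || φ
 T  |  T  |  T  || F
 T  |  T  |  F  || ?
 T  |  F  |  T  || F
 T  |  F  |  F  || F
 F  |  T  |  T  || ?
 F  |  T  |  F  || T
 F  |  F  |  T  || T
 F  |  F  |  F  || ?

Row P_1=T, P_2=T, P_3=F: (P_1 ∨ P_2 ∨ P_3 ∧ P_2 ∨ (P_3 → P_3)) = T, ((P_1 ∨ P_2 ∨ P_3 ∧ P_2 ∨ (P_3 → P_3)) ∧ P_1) = T, so the formula = F.
Row P_1=F, P_2=T, P_3=T: (P_1 ∨ P_2 ∨ P_3 ∧ P_2 ∨ (P_3 → P_3)) = T, ((P_1 ∨ P_2 ∨ P_3 ∧ P_2 ∨ (P_3 → P_3)) ∧ P_1) = F, so the formula = T.
Row P_1=F, P_2=F, P_3=F: (P_1 ∨ P_2 ∨ P_3 ∧ P_2 ∨ (P_3 → P_3)) = T, ((P_1 ∨ P_2 ∨ P_3 ∧ P_2 ∨ (P_3 → P_3)) ∧ P_1) = F, so the formula = T.

F, T, T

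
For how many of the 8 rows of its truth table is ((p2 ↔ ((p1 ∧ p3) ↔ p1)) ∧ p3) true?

2

p1  p2  p3  |  ((p2 ↔ ((p1 ∧ p3) ↔ p1)) ∧ p3)
T   T   T   |                T               
T   T   F   |                F               
T   F   T   |                F               
T   F   F   |                F               
F   T   T   |                T               
F   T   F   |                F               
F   F   T   |                F               
F   F   F   |                F               
The formula is true on 2 of the 8 rows.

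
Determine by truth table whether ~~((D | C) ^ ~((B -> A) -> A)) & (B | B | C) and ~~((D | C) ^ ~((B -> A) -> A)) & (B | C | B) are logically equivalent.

equivalent

A | B | C | D || φ | ψ
F | F | F | F || F | F
F | F | F | T || F | F
F | F | T | F || F | F
F | F | T | T || F | F
F | T | F | F || F | F
F | T | F | T || T | T
F | T | T | F || T | T
F | T | T | T || T | T
T | F | F | F || F | F
T | F | F | T || F | F
T | F | T | F || T | T
T | F | T | T || T | T
T | T | F | F || F | F
T | T | F | T || T | T
T | T | T | F || T | T
T | T | T | T || T | T
The columns for φ and ψ agree on every row, so they are logically equivalent.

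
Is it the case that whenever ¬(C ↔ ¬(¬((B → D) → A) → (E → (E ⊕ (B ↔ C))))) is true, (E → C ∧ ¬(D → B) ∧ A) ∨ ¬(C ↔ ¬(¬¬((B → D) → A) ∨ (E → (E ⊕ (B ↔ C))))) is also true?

A  B  C  D  E  |  φ  ψ
0  0  0  0  0  |  0  1
0  0  0  0  1  |  1  1
0  0  0  1  0  |  0  1
0  0  0  1  1  |  1  1
0  0  1  0  0  |  1  1
0  0  1  0  1  |  1  1
0  0  1  1  0  |  1  1
0  0  1  1  1  |  1  1
0  1  0  0  0  |  0  1
0  1  0  0  1  |  0  0
0  1  0  1  0  |  0  1
0  1  0  1  1  |  0  0
0  1  1  0  0  |  1  1
0  1  1  0  1  |  1  1
0  1  1  1  0  |  1  1
0  1  1  1  1  |  0  0
1  0  0  0  0  |  0  1
1  0  0  0  1  |  0  0
1  0  0  1  0  |  0  1
1  0  0  1  1  |  0  0
1  0  1  0  0  |  1  1
1  0  1  0  1  |  1  1
1  0  1  1  0  |  1  1
1  0  1  1  1  |  1  1
1  1  0  0  0  |  0  1
1  1  0  0  1  |  0  0
1  1  0  1  0  |  0  1
1  1  0  1  1  |  0  0
1  1  1  0  0  |  1  1
1  1  1  0  1  |  1  1
1  1  1  1  0  |  1  1
1  1  1  1  1  |  1  1
In every row where φ is true, ψ is also true, so φ ⊨ ψ.

yes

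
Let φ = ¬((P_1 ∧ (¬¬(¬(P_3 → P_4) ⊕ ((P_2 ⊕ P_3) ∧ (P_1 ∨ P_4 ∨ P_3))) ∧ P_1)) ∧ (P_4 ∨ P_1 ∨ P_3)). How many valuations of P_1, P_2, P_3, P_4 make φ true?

12

P_1  P_2  P_3  P_4  |  φ
 T    T    T    T   |  T
 T    T    T    F   |  F
 T    T    F    T   |  F
 T    T    F    F   |  F
 T    F    T    T   |  F
 T    F    T    F   |  T
 T    F    F    T   |  T
 T    F    F    F   |  T
 F    T    T    T   |  T
 F    T    T    F   |  T
 F    T    F    T   |  T
 F    T    F    F   |  T
 F    F    T    T   |  T
 F    F    T    F   |  T
 F    F    F    T   |  T
 F    F    F    F   |  T
The formula is true on 12 of the 16 rows.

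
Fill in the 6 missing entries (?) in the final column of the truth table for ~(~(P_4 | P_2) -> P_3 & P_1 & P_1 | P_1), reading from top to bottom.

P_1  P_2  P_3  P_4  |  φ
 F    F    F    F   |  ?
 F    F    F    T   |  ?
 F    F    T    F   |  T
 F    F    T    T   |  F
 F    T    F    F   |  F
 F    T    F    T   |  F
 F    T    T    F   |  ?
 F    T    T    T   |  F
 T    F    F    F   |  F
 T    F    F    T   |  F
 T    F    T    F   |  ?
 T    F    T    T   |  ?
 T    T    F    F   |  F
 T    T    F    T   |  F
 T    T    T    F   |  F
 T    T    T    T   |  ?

Row P_1=F, P_2=F, P_3=F, P_4=F: ~(P_4 | P_2) = T, (P_3 & P_1 & P_1 | P_1) = F, (~(P_4 | P_2) -> P_3 & P_1 & P_1 | P_1) = F, so the formula = T.
Row P_1=F, P_2=F, P_3=F, P_4=T: ~(P_4 | P_2) = F, (P_3 & P_1 & P_1 | P_1) = F, (~(P_4 | P_2) -> P_3 & P_1 & P_1 | P_1) = T, so the formula = F.
Row P_1=F, P_2=T, P_3=T, P_4=F: ~(P_4 | P_2) = F, (P_3 & P_1 & P_1 | P_1) = F, (~(P_4 | P_2) -> P_3 & P_1 & P_1 | P_1) = T, so the formula = F.
Row P_1=T, P_2=F, P_3=T, P_4=F: ~(P_4 | P_2) = T, (P_3 & P_1 & P_1 | P_1) = T, (~(P_4 | P_2) -> P_3 & P_1 & P_1 | P_1) = T, so the formula = F.
Row P_1=T, P_2=F, P_3=T, P_4=T: ~(P_4 | P_2) = F, (P_3 & P_1 & P_1 | P_1) = T, (~(P_4 | P_2) -> P_3 & P_1 & P_1 | P_1) = T, so the formula = F.
Row P_1=T, P_2=T, P_3=T, P_4=T: ~(P_4 | P_2) = F, (P_3 & P_1 & P_1 | P_1) = T, (~(P_4 | P_2) -> P_3 & P_1 & P_1 | P_1) = T, so the formula = F.

T, F, F, F, F, F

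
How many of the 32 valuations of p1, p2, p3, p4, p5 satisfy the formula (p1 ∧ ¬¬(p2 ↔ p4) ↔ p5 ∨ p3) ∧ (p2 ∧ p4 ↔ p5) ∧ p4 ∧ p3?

1

p1 | p2 | p3 | p4 | p5 || φ
0  | 0  | 0  | 0  | 0  || 0
0  | 0  | 0  | 0  | 1  || 0
0  | 0  | 0  | 1  | 0  || 0
0  | 0  | 0  | 1  | 1  || 0
0  | 0  | 1  | 0  | 0  || 0
0  | 0  | 1  | 0  | 1  || 0
0  | 0  | 1  | 1  | 0  || 0
0  | 0  | 1  | 1  | 1  || 0
0  | 1  | 0  | 0  | 0  || 0
0  | 1  | 0  | 0  | 1  || 0
0  | 1  | 0  | 1  | 0  || 0
0  | 1  | 0  | 1  | 1  || 0
0  | 1  | 1  | 0  | 0  || 0
0  | 1  | 1  | 0  | 1  || 0
0  | 1  | 1  | 1  | 0  || 0
0  | 1  | 1  | 1  | 1  || 0
1  | 0  | 0  | 0  | 0  || 0
1  | 0  | 0  | 0  | 1  || 0
1  | 0  | 0  | 1  | 0  || 0
1  | 0  | 0  | 1  | 1  || 0
1  | 0  | 1  | 0  | 0  || 0
1  | 0  | 1  | 0  | 1  || 0
1  | 0  | 1  | 1  | 0  || 0
1  | 0  | 1  | 1  | 1  || 0
1  | 1  | 0  | 0  | 0  || 0
1  | 1  | 0  | 0  | 1  || 0
1  | 1  | 0  | 1  | 0  || 0
1  | 1  | 0  | 1  | 1  || 0
1  | 1  | 1  | 0  | 0  || 0
1  | 1  | 1  | 0  | 1  || 0
1  | 1  | 1  | 1  | 0  || 0
1  | 1  | 1  | 1  | 1  || 1
The formula is true on 1 of the 32 rows.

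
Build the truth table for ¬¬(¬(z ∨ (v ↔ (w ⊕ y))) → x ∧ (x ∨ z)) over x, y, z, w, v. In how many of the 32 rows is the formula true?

28

x  y  z  w  v  |  φ
F  F  F  F  F  |  T
F  F  F  F  T  |  F
F  F  F  T  F  |  F
F  F  F  T  T  |  T
F  F  T  F  F  |  T
F  F  T  F  T  |  T
F  F  T  T  F  |  T
F  F  T  T  T  |  T
F  T  F  F  F  |  F
F  T  F  F  T  |  T
F  T  F  T  F  |  T
F  T  F  T  T  |  F
F  T  T  F  F  |  T
F  T  T  F  T  |  T
F  T  T  T  F  |  T
F  T  T  T  T  |  T
T  F  F  F  F  |  T
T  F  F  F  T  |  T
T  F  F  T  F  |  T
T  F  F  T  T  |  T
T  F  T  F  F  |  T
T  F  T  F  T  |  T
T  F  T  T  F  |  T
T  F  T  T  T  |  T
T  T  F  F  F  |  T
T  T  F  F  T  |  T
T  T  F  T  F  |  T
T  T  F  T  T  |  T
T  T  T  F  F  |  T
T  T  T  F  T  |  T
T  T  T  T  F  |  T
T  T  T  T  T  |  T
The formula is true on 28 of the 32 rows.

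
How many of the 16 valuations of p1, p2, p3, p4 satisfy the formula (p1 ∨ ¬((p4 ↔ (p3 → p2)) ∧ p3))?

14

p1 | p2 | p3 | p4 | (p3 → p2) | (p4 ↔ (p3 → p2)) | ((p4 ↔ (p3 → p2)) ∧ p3) | ¬((p4 ↔ (p3 → p2)) ∧ p3) | φ
-- | -- | -- | -- | --------- | ---------------- | ----------------------- | ------------------------ | -
F  | F  | F  | F  |     T     |        F         |            F            |            T             | T
F  | F  | F  | T  |     T     |        T         |            F            |            T             | T
F  | F  | T  | F  |     F     |        T         |            T            |            F             | F
F  | F  | T  | T  |     F     |        F         |            F            |            T             | T
F  | T  | F  | F  |     T     |        F         |            F            |            T             | T
F  | T  | F  | T  |     T     |        T         |            F            |            T             | T
F  | T  | T  | F  |     T     |        F         |            F            |            T             | T
F  | T  | T  | T  |     T     |        T         |            T            |            F             | F
T  | F  | F  | F  |     T     |        F         |            F            |            T             | T
T  | F  | F  | T  |     T     |        T         |            F            |            T             | T
T  | F  | T  | F  |     F     |        T         |            T            |            F             | T
T  | F  | T  | T  |     F     |        F         |            F            |            T             | T
T  | T  | F  | F  |     T     |        F         |            F            |            T             | T
T  | T  | F  | T  |     T     |        T         |            F            |            T             | T
T  | T  | T  | F  |     T     |        F         |            F            |            T             | T
T  | T  | T  | T  |     T     |        T         |            T            |            F             | T
The formula is true on 14 of the 16 rows.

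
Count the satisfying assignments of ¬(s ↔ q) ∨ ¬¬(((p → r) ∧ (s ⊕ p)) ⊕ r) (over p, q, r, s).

11

p  q  r  s  |  φ
1  1  1  1  |  1
1  1  1  0  |  1
1  1  0  1  |  0
1  1  0  0  |  1
1  0  1  1  |  1
1  0  1  0  |  0
1  0  0  1  |  1
1  0  0  0  |  0
0  1  1  1  |  0
0  1  1  0  |  1
0  1  0  1  |  1
0  1  0  0  |  1
0  0  1  1  |  1
0  0  1  0  |  1
0  0  0  1  |  1
0  0  0  0  |  0
The formula is true on 11 of the 16 rows.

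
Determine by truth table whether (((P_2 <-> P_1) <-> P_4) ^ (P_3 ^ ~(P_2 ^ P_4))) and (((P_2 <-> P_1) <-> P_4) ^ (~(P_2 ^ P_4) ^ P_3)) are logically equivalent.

P_1  P_2  P_3  P_4  |  φ  ψ
 T    T    T    T   |  T  T
 T    T    T    F   |  T  T
 T    T    F    T   |  F  F
 T    T    F    F   |  F  F
 T    F    T    T   |  T  T
 T    F    T    F   |  T  T
 T    F    F    T   |  F  F
 T    F    F    F   |  F  F
 F    T    T    T   |  F  F
 F    T    T    F   |  F  F
 F    T    F    T   |  T  T
 F    T    F    F   |  T  T
 F    F    T    T   |  F  F
 F    F    T    F   |  F  F
 F    F    F    T   |  T  T
 F    F    F    F   |  T  T
The columns for φ and ψ agree on every row, so they are logically equivalent.

equivalent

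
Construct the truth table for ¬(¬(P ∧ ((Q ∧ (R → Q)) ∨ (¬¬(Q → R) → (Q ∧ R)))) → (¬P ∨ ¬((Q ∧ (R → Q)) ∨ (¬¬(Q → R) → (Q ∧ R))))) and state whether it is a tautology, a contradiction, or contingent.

contradiction

P  Q  R  |  (R → Q)  (Q ∧ (R → Q))  (Q → R)  ¬(Q → R)  ¬¬(Q → R)  (Q ∧ R)  (¬¬(Q → R) → (Q ∧ R))  ¬P  φ
T  T  T  |     T           T           T        F          T         T               T            F   F
T  T  F  |     T           T           F        T          F         F               T            F   F
T  F  T  |     F           F           T        F          T         F               F            F   F
T  F  F  |     T           F           T        F          T         F               F            F   F
F  T  T  |     T           T           T        F          T         T               T            T   F
F  T  F  |     T           T           F        T          F         F               T            T   F
F  F  T  |     F           F           T        F          T         F               F            T   F
F  F  F  |     T           F           T        F          T         F               F            T   F
Every row is F, so the formula is a contradiction.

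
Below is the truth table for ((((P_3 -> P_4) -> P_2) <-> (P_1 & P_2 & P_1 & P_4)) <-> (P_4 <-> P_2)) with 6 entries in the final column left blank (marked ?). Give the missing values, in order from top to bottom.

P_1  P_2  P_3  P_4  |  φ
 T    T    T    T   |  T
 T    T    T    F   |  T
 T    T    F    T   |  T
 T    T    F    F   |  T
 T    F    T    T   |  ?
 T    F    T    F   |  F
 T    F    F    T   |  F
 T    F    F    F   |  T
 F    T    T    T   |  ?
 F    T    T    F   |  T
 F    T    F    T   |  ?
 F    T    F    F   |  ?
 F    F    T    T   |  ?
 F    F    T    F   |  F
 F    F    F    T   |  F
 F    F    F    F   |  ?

Row P_1=T, P_2=F, P_3=T, P_4=T: (((P_3 -> P_4) -> P_2) <-> (P_1 & P_2 & P_1 & P_4)) = T, (P_4 <-> P_2) = F, so the formula = F.
Row P_1=F, P_2=T, P_3=T, P_4=T: (((P_3 -> P_4) -> P_2) <-> (P_1 & P_2 & P_1 & P_4)) = F, (P_4 <-> P_2) = T, so the formula = F.
Row P_1=F, P_2=T, P_3=F, P_4=T: (((P_3 -> P_4) -> P_2) <-> (P_1 & P_2 & P_1 & P_4)) = F, (P_4 <-> P_2) = T, so the formula = F.
Row P_1=F, P_2=T, P_3=F, P_4=F: (((P_3 -> P_4) -> P_2) <-> (P_1 & P_2 & P_1 & P_4)) = F, (P_4 <-> P_2) = F, so the formula = T.
Row P_1=F, P_2=F, P_3=T, P_4=T: (((P_3 -> P_4) -> P_2) <-> (P_1 & P_2 & P_1 & P_4)) = T, (P_4 <-> P_2) = F, so the formula = F.
Row P_1=F, P_2=F, P_3=F, P_4=F: (((P_3 -> P_4) -> P_2) <-> (P_1 & P_2 & P_1 & P_4)) = T, (P_4 <-> P_2) = T, so the formula = T.

F, F, F, T, F, T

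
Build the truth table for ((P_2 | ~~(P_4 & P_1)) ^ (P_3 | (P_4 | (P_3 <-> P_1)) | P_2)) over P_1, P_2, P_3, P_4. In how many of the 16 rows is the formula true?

5

P_1  P_2  P_3  P_4     (P_4 & P_1)  ~(P_4 & P_1)  ~~(P_4 & P_1)  (P_2 | ~~(P_4 & P_1))  (P_3 <-> P_1)  (P_4 | (P_3 <-> P_1))  φ
 F    F    F    F           F            T              F                  F                  T                  T            T
 F    F    F    T           F            T              F                  F                  T                  T            T
 F    F    T    F           F            T              F                  F                  F                  F            T
 F    F    T    T           F            T              F                  F                  F                  T            T
 F    T    F    F           F            T              F                  T                  T                  T            F
 F    T    F    T           F            T              F                  T                  T                  T            F
 F    T    T    F           F            T              F                  T                  F                  F            F
 F    T    T    T           F            T              F                  T                  F                  T            F
 T    F    F    F           F            T              F                  F                  F                  F            F
 T    F    F    T           T            F              T                  T                  F                  T            F
 T    F    T    F           F            T              F                  F                  T                  T            T
 T    F    T    T           T            F              T                  T                  T                  T            F
 T    T    F    F           F            T              F                  T                  F                  F            F
 T    T    F    T           T            F              T                  T                  F                  T            F
 T    T    T    F           F            T              F                  T                  T                  T            F
 T    T    T    T           T            F              T                  T                  T                  T            F
The formula is true on 5 of the 16 rows.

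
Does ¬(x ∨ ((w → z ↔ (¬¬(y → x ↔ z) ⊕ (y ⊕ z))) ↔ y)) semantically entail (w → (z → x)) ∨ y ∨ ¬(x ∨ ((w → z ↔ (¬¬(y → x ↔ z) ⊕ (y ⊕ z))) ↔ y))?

yes

x  y  z  w  |  φ  ψ
T  T  T  T  |  F  T
T  T  T  F  |  F  T
T  T  F  T  |  F  T
T  T  F  F  |  F  T
T  F  T  T  |  F  T
T  F  T  F  |  F  T
T  F  F  T  |  F  T
T  F  F  F  |  F  T
F  T  T  T  |  T  T
F  T  T  F  |  T  T
F  T  F  T  |  F  T
F  T  F  F  |  T  T
F  F  T  T  |  F  F
F  F  T  F  |  F  T
F  F  F  T  |  T  T
F  F  F  F  |  F  T
In every row where φ is true, ψ is also true, so φ ⊨ ψ.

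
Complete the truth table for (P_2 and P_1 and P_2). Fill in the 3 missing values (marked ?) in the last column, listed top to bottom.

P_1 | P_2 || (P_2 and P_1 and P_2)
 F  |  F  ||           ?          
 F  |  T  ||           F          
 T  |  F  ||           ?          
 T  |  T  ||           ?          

F, F, T

Row P_1=F, P_2=F: (P_2 and P_1 and P_2) = F.
Row P_1=T, P_2=F: (P_2 and P_1 and P_2) = F.
Row P_1=T, P_2=T: (P_2 and P_1 and P_2) = T.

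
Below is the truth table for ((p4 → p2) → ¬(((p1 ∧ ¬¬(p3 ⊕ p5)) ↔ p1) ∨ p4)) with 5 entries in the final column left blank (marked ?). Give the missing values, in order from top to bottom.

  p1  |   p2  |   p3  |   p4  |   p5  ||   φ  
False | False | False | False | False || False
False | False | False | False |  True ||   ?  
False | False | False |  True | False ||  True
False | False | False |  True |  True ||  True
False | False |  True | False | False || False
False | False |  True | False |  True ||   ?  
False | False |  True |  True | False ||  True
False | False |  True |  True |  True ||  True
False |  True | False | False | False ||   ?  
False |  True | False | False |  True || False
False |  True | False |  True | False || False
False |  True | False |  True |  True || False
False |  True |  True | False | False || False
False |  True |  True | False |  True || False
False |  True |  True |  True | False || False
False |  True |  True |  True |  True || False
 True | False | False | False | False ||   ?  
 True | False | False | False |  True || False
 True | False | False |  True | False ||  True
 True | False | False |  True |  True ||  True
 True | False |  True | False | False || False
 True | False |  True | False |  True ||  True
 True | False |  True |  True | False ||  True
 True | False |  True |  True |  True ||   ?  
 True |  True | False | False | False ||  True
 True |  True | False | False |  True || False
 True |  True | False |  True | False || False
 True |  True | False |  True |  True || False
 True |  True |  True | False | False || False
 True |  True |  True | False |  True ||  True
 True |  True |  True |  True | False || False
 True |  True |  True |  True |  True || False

Row p1=False, p2=False, p3=False, p4=False, p5=True: (p4 → p2) = True, ¬(((p1 ∧ ¬¬(p3 ⊕ p5)) ↔ p1) ∨ p4) = False, so the formula = False.
Row p1=False, p2=False, p3=True, p4=False, p5=True: (p4 → p2) = True, ¬(((p1 ∧ ¬¬(p3 ⊕ p5)) ↔ p1) ∨ p4) = False, so the formula = False.
Row p1=False, p2=True, p3=False, p4=False, p5=False: (p4 → p2) = True, ¬(((p1 ∧ ¬¬(p3 ⊕ p5)) ↔ p1) ∨ p4) = False, so the formula = False.
Row p1=True, p2=False, p3=False, p4=False, p5=False: (p4 → p2) = True, ¬(((p1 ∧ ¬¬(p3 ⊕ p5)) ↔ p1) ∨ p4) = True, so the formula = True.
Row p1=True, p2=False, p3=True, p4=True, p5=True: (p4 → p2) = False, ¬(((p1 ∧ ¬¬(p3 ⊕ p5)) ↔ p1) ∨ p4) = False, so the formula = True.

False, False, False, True, True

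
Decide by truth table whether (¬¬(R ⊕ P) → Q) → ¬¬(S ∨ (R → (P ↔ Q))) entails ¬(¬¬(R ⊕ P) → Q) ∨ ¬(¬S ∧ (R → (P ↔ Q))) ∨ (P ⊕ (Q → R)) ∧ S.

  P   |   Q   |   R   |   S   |   φ   |   ψ  
----- | ----- | ----- | ----- | ----- | -----
 True |  True |  True |  True |  True |  True
 True |  True |  True | False |  True | False
 True |  True | False |  True |  True |  True
 True |  True | False | False |  True | False
 True | False |  True |  True |  True |  True
 True | False |  True | False | False |  True
 True | False | False |  True |  True |  True
 True | False | False | False |  True |  True
False |  True |  True |  True |  True |  True
False |  True |  True | False | False |  True
False |  True | False |  True |  True |  True
False |  True | False | False |  True | False
False | False |  True |  True |  True |  True
False | False |  True | False |  True |  True
False | False | False |  True |  True |  True
False | False | False | False |  True | False
At P=True, Q=True, R=True, S=False we have φ true but ψ false, so φ does not entail ψ.

no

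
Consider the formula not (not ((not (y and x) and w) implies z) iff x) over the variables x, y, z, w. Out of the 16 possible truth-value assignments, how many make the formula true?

9

x  y  z  w  |  (y and x)  not (y and x)  (not (y and x) and w)  φ
1  1  1  1  |      1            0                  0            1
1  1  1  0  |      1            0                  0            1
1  1  0  1  |      1            0                  0            1
1  1  0  0  |      1            0                  0            1
1  0  1  1  |      0            1                  1            1
1  0  1  0  |      0            1                  0            1
1  0  0  1  |      0            1                  1            0
1  0  0  0  |      0            1                  0            1
0  1  1  1  |      0            1                  1            0
0  1  1  0  |      0            1                  0            0
0  1  0  1  |      0            1                  1            1
0  1  0  0  |      0            1                  0            0
0  0  1  1  |      0            1                  1            0
0  0  1  0  |      0            1                  0            0
0  0  0  1  |      0            1                  1            1
0  0  0  0  |      0            1                  0            0
The formula is true on 9 of the 16 rows.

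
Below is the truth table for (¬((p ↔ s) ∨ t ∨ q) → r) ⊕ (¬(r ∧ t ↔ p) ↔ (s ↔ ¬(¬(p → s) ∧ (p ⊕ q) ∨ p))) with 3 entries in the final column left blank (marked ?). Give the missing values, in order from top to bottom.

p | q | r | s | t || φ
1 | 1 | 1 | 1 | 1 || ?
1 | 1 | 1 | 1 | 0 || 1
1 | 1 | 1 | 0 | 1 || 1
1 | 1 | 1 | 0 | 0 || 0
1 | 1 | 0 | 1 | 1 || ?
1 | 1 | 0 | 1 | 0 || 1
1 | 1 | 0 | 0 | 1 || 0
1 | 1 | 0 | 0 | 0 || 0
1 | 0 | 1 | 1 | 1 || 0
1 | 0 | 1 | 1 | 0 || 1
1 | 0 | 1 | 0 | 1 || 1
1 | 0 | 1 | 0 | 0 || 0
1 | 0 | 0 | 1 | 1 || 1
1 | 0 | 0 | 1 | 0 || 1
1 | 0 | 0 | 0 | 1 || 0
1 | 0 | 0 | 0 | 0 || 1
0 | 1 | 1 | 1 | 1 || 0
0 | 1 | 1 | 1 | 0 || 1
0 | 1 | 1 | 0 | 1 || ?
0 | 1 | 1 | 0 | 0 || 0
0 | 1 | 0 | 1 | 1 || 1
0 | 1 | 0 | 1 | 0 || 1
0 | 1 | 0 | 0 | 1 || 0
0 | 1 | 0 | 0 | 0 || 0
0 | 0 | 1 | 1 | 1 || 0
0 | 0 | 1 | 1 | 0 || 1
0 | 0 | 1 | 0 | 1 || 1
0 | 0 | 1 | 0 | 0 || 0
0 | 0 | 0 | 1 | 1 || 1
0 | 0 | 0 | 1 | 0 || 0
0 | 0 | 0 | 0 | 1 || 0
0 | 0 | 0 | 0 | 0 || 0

Row p=1, q=1, r=1, s=1, t=1: (¬((p ↔ s) ∨ t ∨ q) → r) = 1, (¬(r ∧ t ↔ p) ↔ (s ↔ ¬(¬(p → s) ∧ (p ⊕ q) ∨ p))) = 1, so the formula = 0.
Row p=1, q=1, r=0, s=1, t=1: (¬((p ↔ s) ∨ t ∨ q) → r) = 1, (¬(r ∧ t ↔ p) ↔ (s ↔ ¬(¬(p → s) ∧ (p ⊕ q) ∨ p))) = 0, so the formula = 1.
Row p=0, q=1, r=1, s=0, t=1: (¬((p ↔ s) ∨ t ∨ q) → r) = 1, (¬(r ∧ t ↔ p) ↔ (s ↔ ¬(¬(p → s) ∧ (p ⊕ q) ∨ p))) = 0, so the formula = 1.

0, 1, 1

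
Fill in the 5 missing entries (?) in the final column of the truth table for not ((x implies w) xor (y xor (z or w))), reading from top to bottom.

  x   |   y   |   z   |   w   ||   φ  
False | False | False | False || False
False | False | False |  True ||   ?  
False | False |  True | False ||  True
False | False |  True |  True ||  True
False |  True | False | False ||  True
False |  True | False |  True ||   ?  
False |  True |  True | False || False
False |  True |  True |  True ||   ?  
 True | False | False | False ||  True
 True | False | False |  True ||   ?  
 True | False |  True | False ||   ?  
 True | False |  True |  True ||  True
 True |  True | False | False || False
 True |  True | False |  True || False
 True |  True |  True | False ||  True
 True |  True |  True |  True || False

True, False, False, True, False

Row x=False, y=False, z=False, w=True: (x implies w) = True, (y xor (z or w)) = True, ((x implies w) xor (y xor (z or w))) = False, so the formula = True.
Row x=False, y=True, z=False, w=True: (x implies w) = True, (y xor (z or w)) = False, ((x implies w) xor (y xor (z or w))) = True, so the formula = False.
Row x=False, y=True, z=True, w=True: (x implies w) = True, (y xor (z or w)) = False, ((x implies w) xor (y xor (z or w))) = True, so the formula = False.
Row x=True, y=False, z=False, w=True: (x implies w) = True, (y xor (z or w)) = True, ((x implies w) xor (y xor (z or w))) = False, so the formula = True.
Row x=True, y=False, z=True, w=False: (x implies w) = False, (y xor (z or w)) = True, ((x implies w) xor (y xor (z or w))) = True, so the formula = False.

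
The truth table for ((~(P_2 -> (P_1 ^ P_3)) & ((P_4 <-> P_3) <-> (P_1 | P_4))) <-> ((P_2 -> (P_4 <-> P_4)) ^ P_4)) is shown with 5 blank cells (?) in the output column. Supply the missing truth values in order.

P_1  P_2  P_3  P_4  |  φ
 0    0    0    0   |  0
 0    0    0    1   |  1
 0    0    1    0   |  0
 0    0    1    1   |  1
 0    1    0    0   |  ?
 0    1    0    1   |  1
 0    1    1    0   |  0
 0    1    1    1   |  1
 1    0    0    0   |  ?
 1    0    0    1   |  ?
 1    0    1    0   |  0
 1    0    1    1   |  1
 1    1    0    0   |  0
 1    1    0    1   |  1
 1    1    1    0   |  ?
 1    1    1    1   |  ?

0, 0, 1, 0, 0

Row P_1=0, P_2=1, P_3=0, P_4=0: (~(P_2 -> (P_1 ^ P_3)) & ((P_4 <-> P_3) <-> (P_1 | P_4))) = 0, ((P_2 -> (P_4 <-> P_4)) ^ P_4) = 1, so the formula = 0.
Row P_1=1, P_2=0, P_3=0, P_4=0: (~(P_2 -> (P_1 ^ P_3)) & ((P_4 <-> P_3) <-> (P_1 | P_4))) = 0, ((P_2 -> (P_4 <-> P_4)) ^ P_4) = 1, so the formula = 0.
Row P_1=1, P_2=0, P_3=0, P_4=1: (~(P_2 -> (P_1 ^ P_3)) & ((P_4 <-> P_3) <-> (P_1 | P_4))) = 0, ((P_2 -> (P_4 <-> P_4)) ^ P_4) = 0, so the formula = 1.
Row P_1=1, P_2=1, P_3=1, P_4=0: (~(P_2 -> (P_1 ^ P_3)) & ((P_4 <-> P_3) <-> (P_1 | P_4))) = 0, ((P_2 -> (P_4 <-> P_4)) ^ P_4) = 1, so the formula = 0.
Row P_1=1, P_2=1, P_3=1, P_4=1: (~(P_2 -> (P_1 ^ P_3)) & ((P_4 <-> P_3) <-> (P_1 | P_4))) = 1, ((P_2 -> (P_4 <-> P_4)) ^ P_4) = 0, so the formula = 0.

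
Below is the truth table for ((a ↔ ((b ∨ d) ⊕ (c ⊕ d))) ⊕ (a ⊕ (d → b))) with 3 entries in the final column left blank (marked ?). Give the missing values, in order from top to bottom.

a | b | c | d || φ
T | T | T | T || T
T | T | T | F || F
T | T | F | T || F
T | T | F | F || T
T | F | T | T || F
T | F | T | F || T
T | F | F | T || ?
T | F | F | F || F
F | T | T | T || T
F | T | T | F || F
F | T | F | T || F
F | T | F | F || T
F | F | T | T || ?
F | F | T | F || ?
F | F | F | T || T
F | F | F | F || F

Row a=T, b=F, c=F, d=T: (a ↔ ((b ∨ d) ⊕ (c ⊕ d))) = F, (a ⊕ (d → b)) = T, so the formula = T.
Row a=F, b=F, c=T, d=T: (a ↔ ((b ∨ d) ⊕ (c ⊕ d))) = F, (a ⊕ (d → b)) = F, so the formula = F.
Row a=F, b=F, c=T, d=F: (a ↔ ((b ∨ d) ⊕ (c ⊕ d))) = F, (a ⊕ (d → b)) = T, so the formula = T.

T, F, T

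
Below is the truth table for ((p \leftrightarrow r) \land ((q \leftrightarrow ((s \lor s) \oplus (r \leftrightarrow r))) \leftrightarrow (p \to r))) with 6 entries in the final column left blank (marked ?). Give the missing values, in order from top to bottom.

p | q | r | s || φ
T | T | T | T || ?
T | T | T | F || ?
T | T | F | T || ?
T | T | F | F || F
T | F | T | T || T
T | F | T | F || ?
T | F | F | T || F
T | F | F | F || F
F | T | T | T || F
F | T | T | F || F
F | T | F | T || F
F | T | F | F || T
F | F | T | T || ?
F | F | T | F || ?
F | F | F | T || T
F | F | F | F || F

Row p=T, q=T, r=T, s=T: (p \leftrightarrow r) = T, ((q \leftrightarrow ((s \lor s) \oplus (r \leftrightarrow r))) \leftrightarrow (p \to r)) = F, so the formula = F.
Row p=T, q=T, r=T, s=F: (p \leftrightarrow r) = T, ((q \leftrightarrow ((s \lor s) \oplus (r \leftrightarrow r))) \leftrightarrow (p \to r)) = T, so the formula = T.
Row p=T, q=T, r=F, s=T: (p \leftrightarrow r) = F, ((q \leftrightarrow ((s \lor s) \oplus (r \leftrightarrow r))) \leftrightarrow (p \to r)) = T, so the formula = F.
Row p=T, q=F, r=T, s=F: (p \leftrightarrow r) = T, ((q \leftrightarrow ((s \lor s) \oplus (r \leftrightarrow r))) \leftrightarrow (p \to r)) = F, so the formula = F.
Row p=F, q=F, r=T, s=T: (p \leftrightarrow r) = F, ((q \leftrightarrow ((s \lor s) \oplus (r \leftrightarrow r))) \leftrightarrow (p \to r)) = T, so the formula = F.
Row p=F, q=F, r=T, s=F: (p \leftrightarrow r) = F, ((q \leftrightarrow ((s \lor s) \oplus (r \leftrightarrow r))) \leftrightarrow (p \to r)) = F, so the formula = F.

F, T, F, F, F, F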